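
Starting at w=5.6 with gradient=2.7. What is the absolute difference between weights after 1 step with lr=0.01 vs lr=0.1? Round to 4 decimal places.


With lr=0.01: w_new = 5.6 - 0.01 * 2.7 = 5.573
With lr=0.1: w_new = 5.6 - 0.1 * 2.7 = 5.33
Absolute difference = |5.573 - 5.33|
= 0.2430

0.2430


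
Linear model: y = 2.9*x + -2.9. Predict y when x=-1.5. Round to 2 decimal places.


y = 2.9 * -1.5 + (-2.9)
= -4.35 + (-2.9)
= -7.25

-7.25


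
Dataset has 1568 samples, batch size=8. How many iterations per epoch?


Iterations per epoch = dataset_size / batch_size
= 1568 / 8
= 196

196


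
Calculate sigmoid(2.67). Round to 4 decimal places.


sigmoid(z) = 1 / (1 + exp(-z))
exp(-(2.67)) = exp(-2.67) = 0.0693
1 + 0.0693 = 1.0693
1 / 1.0693 = 0.9352

0.9352


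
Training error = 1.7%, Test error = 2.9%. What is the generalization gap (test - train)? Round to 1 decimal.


Generalization gap = test_error - train_error
= 2.9 - 1.7
= 1.2%
A small gap suggests good generalization.

1.2


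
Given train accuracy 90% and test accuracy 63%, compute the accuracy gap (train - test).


Gap = train_accuracy - test_accuracy
= 90 - 63
= 27%
This large gap strongly indicates overfitting.

27


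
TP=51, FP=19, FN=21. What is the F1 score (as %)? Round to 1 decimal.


Precision = TP / (TP + FP) = 51 / 70 = 0.7286
Recall = TP / (TP + FN) = 51 / 72 = 0.7083
F1 = 2 * P * R / (P + R)
= 2 * 0.7286 * 0.7083 / (0.7286 + 0.7083)
= 1.0321 / 1.4369
= 0.7183
As percentage: 71.8%

71.8


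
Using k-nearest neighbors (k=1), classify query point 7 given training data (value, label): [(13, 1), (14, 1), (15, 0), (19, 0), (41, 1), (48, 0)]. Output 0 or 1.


Distances from query 7:
Point 13 (class 1): distance = 6
K=1 nearest neighbors: classes = [1]
Votes for class 1: 1 / 1
Majority vote => class 1

1


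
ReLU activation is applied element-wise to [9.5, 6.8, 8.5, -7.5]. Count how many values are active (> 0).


ReLU(x) = max(0, x) for each element:
ReLU(9.5) = 9.5
ReLU(6.8) = 6.8
ReLU(8.5) = 8.5
ReLU(-7.5) = 0
Active neurons (>0): 3

3


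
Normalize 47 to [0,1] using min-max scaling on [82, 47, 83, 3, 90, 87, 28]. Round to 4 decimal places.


Min = 3, Max = 90
Range = 90 - 3 = 87
Scaled = (x - min) / (max - min)
= (47 - 3) / 87
= 44 / 87
= 0.5057

0.5057


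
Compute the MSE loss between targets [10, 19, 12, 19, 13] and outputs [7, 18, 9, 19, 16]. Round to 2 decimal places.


Differences: [3, 1, 3, 0, -3]
Squared errors: [9, 1, 9, 0, 9]
Sum of squared errors = 28
MSE = 28 / 5 = 5.60

5.60


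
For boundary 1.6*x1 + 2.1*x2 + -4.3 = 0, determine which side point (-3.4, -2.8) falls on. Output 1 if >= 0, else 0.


Compute 1.6 * -3.4 + 2.1 * -2.8 + -4.3
= -5.44 + -5.88 + -4.3
= -15.62
Since -15.62 < 0, the point is on the negative side.

0


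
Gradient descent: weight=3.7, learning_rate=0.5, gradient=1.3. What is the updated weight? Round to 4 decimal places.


w_new = w_old - lr * gradient
= 3.7 - 0.5 * 1.3
= 3.7 - (0.65)
= 3.0500

3.0500


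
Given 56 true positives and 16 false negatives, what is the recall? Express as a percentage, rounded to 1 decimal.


Recall = TP / (TP + FN) * 100
= 56 / (56 + 16)
= 56 / 72
= 0.7778
= 77.8%

77.8


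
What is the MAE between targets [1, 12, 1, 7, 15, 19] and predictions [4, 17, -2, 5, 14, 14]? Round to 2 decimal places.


Absolute errors: [3, 5, 3, 2, 1, 5]
Sum of absolute errors = 19
MAE = 19 / 6 = 3.17

3.17


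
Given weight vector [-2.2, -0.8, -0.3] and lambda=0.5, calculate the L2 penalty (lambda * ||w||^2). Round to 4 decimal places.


Squaring each weight:
(-2.2)^2 = 4.84
(-0.8)^2 = 0.64
(-0.3)^2 = 0.09
Sum of squares = 5.57
Penalty = 0.5 * 5.57 = 2.7850

2.7850


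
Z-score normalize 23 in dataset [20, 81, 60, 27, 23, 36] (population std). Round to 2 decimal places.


Mean = (20 + 81 + 60 + 27 + 23 + 36) / 6 = 41.1667
Variance = sum((x_i - mean)^2) / n = 491.1389
Std = sqrt(491.1389) = 22.1617
Z = (x - mean) / std
= (23 - 41.1667) / 22.1617
= -18.1667 / 22.1617
= -0.82

-0.82


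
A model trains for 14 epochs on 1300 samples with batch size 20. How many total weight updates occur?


Iterations per epoch = 1300 / 20 = 65
Total updates = iterations_per_epoch * epochs
= 65 * 14
= 910

910


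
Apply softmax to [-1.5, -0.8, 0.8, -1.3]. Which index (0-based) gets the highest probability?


Softmax is a monotonic transformation, so it preserves the argmax.
We need to find the index of the maximum logit.
Index 0: -1.5
Index 1: -0.8
Index 2: 0.8
Index 3: -1.3
Maximum logit = 0.8 at index 2

2


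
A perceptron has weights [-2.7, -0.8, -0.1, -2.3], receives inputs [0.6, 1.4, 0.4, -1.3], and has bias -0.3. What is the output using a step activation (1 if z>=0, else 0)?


z = w . x + b
= -2.7*0.6 + -0.8*1.4 + -0.1*0.4 + -2.3*-1.3 + -0.3
= -1.62 + -1.12 + -0.04 + 2.99 + -0.3
= 0.21 + -0.3
= -0.09
Since z = -0.09 < 0, output = 0

0


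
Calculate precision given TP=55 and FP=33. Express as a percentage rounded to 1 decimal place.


Precision = TP / (TP + FP) * 100
= 55 / (55 + 33)
= 55 / 88
= 0.625
= 62.5%

62.5


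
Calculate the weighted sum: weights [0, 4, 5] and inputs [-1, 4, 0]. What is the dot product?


Element-wise products:
0 * -1 = 0
4 * 4 = 16
5 * 0 = 0
Sum = 0 + 16 + 0
= 16

16


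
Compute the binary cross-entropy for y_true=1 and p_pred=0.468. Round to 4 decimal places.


For y=1: Loss = -log(p)
= -log(0.468)
= -(-0.7593)
= 0.7593

0.7593


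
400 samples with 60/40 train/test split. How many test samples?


Train samples = 400 * 60% = 240
Test samples = 400 - 240
= 160

160


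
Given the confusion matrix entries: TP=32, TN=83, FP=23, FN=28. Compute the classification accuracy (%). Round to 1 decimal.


Accuracy = (TP + TN) / (TP + TN + FP + FN) * 100
= (32 + 83) / (32 + 83 + 23 + 28)
= 115 / 166
= 0.6928
= 69.3%

69.3


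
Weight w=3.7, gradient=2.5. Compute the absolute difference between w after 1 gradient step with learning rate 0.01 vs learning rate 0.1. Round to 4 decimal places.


With lr=0.01: w_new = 3.7 - 0.01 * 2.5 = 3.675
With lr=0.1: w_new = 3.7 - 0.1 * 2.5 = 3.45
Absolute difference = |3.675 - 3.45|
= 0.2250

0.2250


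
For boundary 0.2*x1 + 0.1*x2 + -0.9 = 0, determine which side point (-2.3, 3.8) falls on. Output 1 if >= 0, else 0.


Compute 0.2 * -2.3 + 0.1 * 3.8 + -0.9
= -0.46 + 0.38 + -0.9
= -0.98
Since -0.98 < 0, the point is on the negative side.

0


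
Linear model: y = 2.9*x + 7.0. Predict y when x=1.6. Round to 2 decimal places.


y = 2.9 * 1.6 + (7.0)
= 4.64 + (7.0)
= 11.64

11.64


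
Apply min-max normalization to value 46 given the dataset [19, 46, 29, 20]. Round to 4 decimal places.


Min = 19, Max = 46
Range = 46 - 19 = 27
Scaled = (x - min) / (max - min)
= (46 - 19) / 27
= 27 / 27
= 1.0000

1.0000


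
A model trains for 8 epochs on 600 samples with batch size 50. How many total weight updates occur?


Iterations per epoch = 600 / 50 = 12
Total updates = iterations_per_epoch * epochs
= 12 * 8
= 96

96


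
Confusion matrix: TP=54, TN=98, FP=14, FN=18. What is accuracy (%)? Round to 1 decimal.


Accuracy = (TP + TN) / (TP + TN + FP + FN) * 100
= (54 + 98) / (54 + 98 + 14 + 18)
= 152 / 184
= 0.8261
= 82.6%

82.6


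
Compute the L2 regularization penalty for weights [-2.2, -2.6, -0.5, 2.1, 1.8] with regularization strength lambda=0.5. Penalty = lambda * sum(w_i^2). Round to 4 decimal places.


Squaring each weight:
(-2.2)^2 = 4.84
(-2.6)^2 = 6.76
(-0.5)^2 = 0.25
2.1^2 = 4.41
1.8^2 = 3.24
Sum of squares = 19.5
Penalty = 0.5 * 19.5 = 9.7500

9.7500


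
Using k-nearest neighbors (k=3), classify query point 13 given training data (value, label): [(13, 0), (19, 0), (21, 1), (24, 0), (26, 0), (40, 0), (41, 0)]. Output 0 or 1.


Distances from query 13:
Point 13 (class 0): distance = 0
Point 19 (class 0): distance = 6
Point 21 (class 1): distance = 8
K=3 nearest neighbors: classes = [0, 0, 1]
Votes for class 1: 1 / 3
Majority vote => class 0

0


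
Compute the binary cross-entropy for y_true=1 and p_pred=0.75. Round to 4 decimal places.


For y=1: Loss = -log(p)
= -log(0.75)
= -(-0.2877)
= 0.2877

0.2877


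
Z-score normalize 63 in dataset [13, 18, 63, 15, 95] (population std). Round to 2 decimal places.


Mean = (13 + 18 + 63 + 15 + 95) / 5 = 40.8
Variance = sum((x_i - mean)^2) / n = 1077.76
Std = sqrt(1077.76) = 32.8293
Z = (x - mean) / std
= (63 - 40.8) / 32.8293
= 22.2 / 32.8293
= 0.68

0.68


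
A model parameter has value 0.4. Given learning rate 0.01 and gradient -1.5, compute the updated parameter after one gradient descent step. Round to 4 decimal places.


w_new = w_old - lr * gradient
= 0.4 - 0.01 * -1.5
= 0.4 - (-0.015)
= 0.4150

0.4150


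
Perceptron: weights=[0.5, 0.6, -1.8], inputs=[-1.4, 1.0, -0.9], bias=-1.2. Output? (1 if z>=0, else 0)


z = w . x + b
= 0.5*-1.4 + 0.6*1.0 + -1.8*-0.9 + -1.2
= -0.7 + 0.6 + 1.62 + -1.2
= 1.52 + -1.2
= 0.32
Since z = 0.32 >= 0, output = 1

1


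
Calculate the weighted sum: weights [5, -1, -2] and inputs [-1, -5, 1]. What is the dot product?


Element-wise products:
5 * -1 = -5
-1 * -5 = 5
-2 * 1 = -2
Sum = -5 + 5 + -2
= -2

-2


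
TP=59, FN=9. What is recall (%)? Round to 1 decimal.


Recall = TP / (TP + FN) * 100
= 59 / (59 + 9)
= 59 / 68
= 0.8676
= 86.8%

86.8


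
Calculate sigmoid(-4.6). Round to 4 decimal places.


sigmoid(z) = 1 / (1 + exp(-z))
exp(-(-4.6)) = exp(4.6) = 99.4843
1 + 99.4843 = 100.4843
1 / 100.4843 = 0.0100

0.0100


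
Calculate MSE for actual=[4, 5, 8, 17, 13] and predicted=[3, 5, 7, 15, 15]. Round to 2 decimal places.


Differences: [1, 0, 1, 2, -2]
Squared errors: [1, 0, 1, 4, 4]
Sum of squared errors = 10
MSE = 10 / 5 = 2.00

2.00


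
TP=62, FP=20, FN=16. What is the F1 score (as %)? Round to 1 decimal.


Precision = TP / (TP + FP) = 62 / 82 = 0.7561
Recall = TP / (TP + FN) = 62 / 78 = 0.7949
F1 = 2 * P * R / (P + R)
= 2 * 0.7561 * 0.7949 / (0.7561 + 0.7949)
= 1.202 / 1.551
= 0.775
As percentage: 77.5%

77.5


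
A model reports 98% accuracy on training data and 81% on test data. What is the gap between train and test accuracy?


Gap = train_accuracy - test_accuracy
= 98 - 81
= 17%
This gap suggests the model is overfitting.

17


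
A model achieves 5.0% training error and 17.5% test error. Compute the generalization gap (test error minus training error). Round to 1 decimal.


Generalization gap = test_error - train_error
= 17.5 - 5.0
= 12.5%
A large gap suggests overfitting.

12.5


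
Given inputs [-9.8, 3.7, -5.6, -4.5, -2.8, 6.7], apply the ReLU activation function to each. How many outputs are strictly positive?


ReLU(x) = max(0, x) for each element:
ReLU(-9.8) = 0
ReLU(3.7) = 3.7
ReLU(-5.6) = 0
ReLU(-4.5) = 0
ReLU(-2.8) = 0
ReLU(6.7) = 6.7
Active neurons (>0): 2

2


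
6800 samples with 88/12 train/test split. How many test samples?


Train samples = 6800 * 88% = 5984
Test samples = 6800 - 5984
= 816

816


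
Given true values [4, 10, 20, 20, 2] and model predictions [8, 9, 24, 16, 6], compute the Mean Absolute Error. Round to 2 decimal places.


Absolute errors: [4, 1, 4, 4, 4]
Sum of absolute errors = 17
MAE = 17 / 5 = 3.40

3.40


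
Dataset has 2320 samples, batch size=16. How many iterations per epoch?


Iterations per epoch = dataset_size / batch_size
= 2320 / 16
= 145

145


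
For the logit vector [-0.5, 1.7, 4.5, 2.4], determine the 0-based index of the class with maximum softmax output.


Softmax is a monotonic transformation, so it preserves the argmax.
We need to find the index of the maximum logit.
Index 0: -0.5
Index 1: 1.7
Index 2: 4.5
Index 3: 2.4
Maximum logit = 4.5 at index 2

2


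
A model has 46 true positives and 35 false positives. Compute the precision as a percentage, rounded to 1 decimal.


Precision = TP / (TP + FP) * 100
= 46 / (46 + 35)
= 46 / 81
= 0.5679
= 56.8%

56.8


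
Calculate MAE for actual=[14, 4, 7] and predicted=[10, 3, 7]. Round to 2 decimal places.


Absolute errors: [4, 1, 0]
Sum of absolute errors = 5
MAE = 5 / 3 = 1.67

1.67


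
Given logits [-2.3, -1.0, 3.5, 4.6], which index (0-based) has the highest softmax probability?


Softmax is a monotonic transformation, so it preserves the argmax.
We need to find the index of the maximum logit.
Index 0: -2.3
Index 1: -1.0
Index 2: 3.5
Index 3: 4.6
Maximum logit = 4.6 at index 3

3


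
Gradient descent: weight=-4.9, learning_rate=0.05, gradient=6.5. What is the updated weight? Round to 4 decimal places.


w_new = w_old - lr * gradient
= -4.9 - 0.05 * 6.5
= -4.9 - (0.325)
= -5.2250

-5.2250


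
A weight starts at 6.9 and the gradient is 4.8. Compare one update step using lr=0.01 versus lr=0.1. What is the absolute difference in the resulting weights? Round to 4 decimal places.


With lr=0.01: w_new = 6.9 - 0.01 * 4.8 = 6.852
With lr=0.1: w_new = 6.9 - 0.1 * 4.8 = 6.42
Absolute difference = |6.852 - 6.42|
= 0.4320

0.4320


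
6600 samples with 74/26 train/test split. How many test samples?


Train samples = 6600 * 74% = 4884
Test samples = 6600 - 4884
= 1716

1716


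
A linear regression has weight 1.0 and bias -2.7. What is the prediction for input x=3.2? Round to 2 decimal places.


y = 1.0 * 3.2 + (-2.7)
= 3.2 + (-2.7)
= 0.50

0.50


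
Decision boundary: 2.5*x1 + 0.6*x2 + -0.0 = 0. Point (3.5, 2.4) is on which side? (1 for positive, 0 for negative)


Compute 2.5 * 3.5 + 0.6 * 2.4 + -0.0
= 8.75 + 1.44 + -0.0
= 10.19
Since 10.19 >= 0, the point is on the positive side.

1


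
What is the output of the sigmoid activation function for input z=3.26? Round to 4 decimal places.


sigmoid(z) = 1 / (1 + exp(-z))
exp(-(3.26)) = exp(-3.26) = 0.0384
1 + 0.0384 = 1.0384
1 / 1.0384 = 0.9630

0.9630


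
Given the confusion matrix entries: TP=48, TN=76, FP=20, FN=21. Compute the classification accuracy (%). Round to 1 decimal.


Accuracy = (TP + TN) / (TP + TN + FP + FN) * 100
= (48 + 76) / (48 + 76 + 20 + 21)
= 124 / 165
= 0.7515
= 75.2%

75.2


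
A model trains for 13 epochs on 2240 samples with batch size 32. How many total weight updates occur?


Iterations per epoch = 2240 / 32 = 70
Total updates = iterations_per_epoch * epochs
= 70 * 13
= 910

910


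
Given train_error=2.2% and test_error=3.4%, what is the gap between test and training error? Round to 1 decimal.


Generalization gap = test_error - train_error
= 3.4 - 2.2
= 1.2%
A small gap suggests good generalization.

1.2


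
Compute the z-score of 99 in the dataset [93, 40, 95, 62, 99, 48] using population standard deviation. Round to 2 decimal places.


Mean = (93 + 40 + 95 + 62 + 99 + 48) / 6 = 72.8333
Variance = sum((x_i - mean)^2) / n = 565.8056
Std = sqrt(565.8056) = 23.7867
Z = (x - mean) / std
= (99 - 72.8333) / 23.7867
= 26.1667 / 23.7867
= 1.10

1.10


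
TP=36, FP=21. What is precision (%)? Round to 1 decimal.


Precision = TP / (TP + FP) * 100
= 36 / (36 + 21)
= 36 / 57
= 0.6316
= 63.2%

63.2


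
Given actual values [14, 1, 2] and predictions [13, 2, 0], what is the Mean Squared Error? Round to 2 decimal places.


Differences: [1, -1, 2]
Squared errors: [1, 1, 4]
Sum of squared errors = 6
MSE = 6 / 3 = 2.00

2.00


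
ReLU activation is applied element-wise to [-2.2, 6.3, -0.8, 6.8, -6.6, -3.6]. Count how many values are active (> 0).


ReLU(x) = max(0, x) for each element:
ReLU(-2.2) = 0
ReLU(6.3) = 6.3
ReLU(-0.8) = 0
ReLU(6.8) = 6.8
ReLU(-6.6) = 0
ReLU(-3.6) = 0
Active neurons (>0): 2

2


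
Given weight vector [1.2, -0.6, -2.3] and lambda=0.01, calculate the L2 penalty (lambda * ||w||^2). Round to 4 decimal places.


Squaring each weight:
1.2^2 = 1.44
(-0.6)^2 = 0.36
(-2.3)^2 = 5.29
Sum of squares = 7.09
Penalty = 0.01 * 7.09 = 0.0709

0.0709


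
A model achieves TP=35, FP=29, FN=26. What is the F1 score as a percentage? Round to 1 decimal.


Precision = TP / (TP + FP) = 35 / 64 = 0.5469
Recall = TP / (TP + FN) = 35 / 61 = 0.5738
F1 = 2 * P * R / (P + R)
= 2 * 0.5469 * 0.5738 / (0.5469 + 0.5738)
= 0.6276 / 1.1206
= 0.56
As percentage: 56.0%

56.0


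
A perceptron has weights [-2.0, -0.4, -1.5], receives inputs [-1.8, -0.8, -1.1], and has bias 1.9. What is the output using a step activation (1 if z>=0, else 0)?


z = w . x + b
= -2.0*-1.8 + -0.4*-0.8 + -1.5*-1.1 + 1.9
= 3.6 + 0.32 + 1.65 + 1.9
= 5.57 + 1.9
= 7.47
Since z = 7.47 >= 0, output = 1

1


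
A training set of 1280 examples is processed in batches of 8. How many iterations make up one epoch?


Iterations per epoch = dataset_size / batch_size
= 1280 / 8
= 160

160


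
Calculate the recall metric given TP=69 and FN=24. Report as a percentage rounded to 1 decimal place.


Recall = TP / (TP + FN) * 100
= 69 / (69 + 24)
= 69 / 93
= 0.7419
= 74.2%

74.2


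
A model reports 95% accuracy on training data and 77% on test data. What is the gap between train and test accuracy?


Gap = train_accuracy - test_accuracy
= 95 - 77
= 18%
This gap suggests the model is overfitting.

18


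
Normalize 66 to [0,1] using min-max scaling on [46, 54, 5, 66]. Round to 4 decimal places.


Min = 5, Max = 66
Range = 66 - 5 = 61
Scaled = (x - min) / (max - min)
= (66 - 5) / 61
= 61 / 61
= 1.0000

1.0000


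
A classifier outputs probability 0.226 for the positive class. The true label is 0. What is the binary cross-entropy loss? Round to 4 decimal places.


For y=0: Loss = -log(1-p)
= -log(1 - 0.226)
= -log(0.774)
= -(-0.2562)
= 0.2562

0.2562


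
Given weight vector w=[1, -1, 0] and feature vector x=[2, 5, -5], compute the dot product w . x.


Element-wise products:
1 * 2 = 2
-1 * 5 = -5
0 * -5 = 0
Sum = 2 + -5 + 0
= -3

-3


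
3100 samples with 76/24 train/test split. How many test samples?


Train samples = 3100 * 76% = 2356
Test samples = 3100 - 2356
= 744

744


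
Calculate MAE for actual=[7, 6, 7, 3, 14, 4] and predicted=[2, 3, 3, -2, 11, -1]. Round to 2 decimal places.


Absolute errors: [5, 3, 4, 5, 3, 5]
Sum of absolute errors = 25
MAE = 25 / 6 = 4.17

4.17


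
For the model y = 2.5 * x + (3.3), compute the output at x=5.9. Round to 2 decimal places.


y = 2.5 * 5.9 + (3.3)
= 14.75 + (3.3)
= 18.05

18.05


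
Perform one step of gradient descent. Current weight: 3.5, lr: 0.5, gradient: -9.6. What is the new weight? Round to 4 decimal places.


w_new = w_old - lr * gradient
= 3.5 - 0.5 * -9.6
= 3.5 - (-4.8)
= 8.3000

8.3000


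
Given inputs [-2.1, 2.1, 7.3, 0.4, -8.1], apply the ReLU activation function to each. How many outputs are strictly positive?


ReLU(x) = max(0, x) for each element:
ReLU(-2.1) = 0
ReLU(2.1) = 2.1
ReLU(7.3) = 7.3
ReLU(0.4) = 0.4
ReLU(-8.1) = 0
Active neurons (>0): 3

3


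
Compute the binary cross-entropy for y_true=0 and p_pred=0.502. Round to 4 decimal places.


For y=0: Loss = -log(1-p)
= -log(1 - 0.502)
= -log(0.498)
= -(-0.6972)
= 0.6972

0.6972


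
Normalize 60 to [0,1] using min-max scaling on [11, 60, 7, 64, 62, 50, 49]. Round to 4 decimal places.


Min = 7, Max = 64
Range = 64 - 7 = 57
Scaled = (x - min) / (max - min)
= (60 - 7) / 57
= 53 / 57
= 0.9298

0.9298


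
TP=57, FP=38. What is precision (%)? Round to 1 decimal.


Precision = TP / (TP + FP) * 100
= 57 / (57 + 38)
= 57 / 95
= 0.6
= 60.0%

60.0


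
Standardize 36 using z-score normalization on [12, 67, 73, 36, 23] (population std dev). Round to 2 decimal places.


Mean = (12 + 67 + 73 + 36 + 23) / 5 = 42.2
Variance = sum((x_i - mean)^2) / n = 576.56
Std = sqrt(576.56) = 24.0117
Z = (x - mean) / std
= (36 - 42.2) / 24.0117
= -6.2 / 24.0117
= -0.26

-0.26


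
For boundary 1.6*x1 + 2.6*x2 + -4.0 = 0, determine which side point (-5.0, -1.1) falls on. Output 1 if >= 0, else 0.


Compute 1.6 * -5.0 + 2.6 * -1.1 + -4.0
= -8.0 + -2.86 + -4.0
= -14.86
Since -14.86 < 0, the point is on the negative side.

0


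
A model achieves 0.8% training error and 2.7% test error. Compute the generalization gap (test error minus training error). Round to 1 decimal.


Generalization gap = test_error - train_error
= 2.7 - 0.8
= 1.9%
A small gap suggests good generalization.

1.9


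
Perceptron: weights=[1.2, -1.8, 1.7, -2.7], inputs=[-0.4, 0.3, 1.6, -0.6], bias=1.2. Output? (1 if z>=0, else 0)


z = w . x + b
= 1.2*-0.4 + -1.8*0.3 + 1.7*1.6 + -2.7*-0.6 + 1.2
= -0.48 + -0.54 + 2.72 + 1.62 + 1.2
= 3.32 + 1.2
= 4.52
Since z = 4.52 >= 0, output = 1

1


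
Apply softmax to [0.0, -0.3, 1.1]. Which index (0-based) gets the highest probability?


Softmax is a monotonic transformation, so it preserves the argmax.
We need to find the index of the maximum logit.
Index 0: 0.0
Index 1: -0.3
Index 2: 1.1
Maximum logit = 1.1 at index 2

2


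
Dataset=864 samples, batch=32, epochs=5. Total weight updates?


Iterations per epoch = 864 / 32 = 27
Total updates = iterations_per_epoch * epochs
= 27 * 5
= 135

135


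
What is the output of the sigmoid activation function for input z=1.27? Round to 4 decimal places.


sigmoid(z) = 1 / (1 + exp(-z))
exp(-(1.27)) = exp(-1.27) = 0.2808
1 + 0.2808 = 1.2808
1 / 1.2808 = 0.7807

0.7807


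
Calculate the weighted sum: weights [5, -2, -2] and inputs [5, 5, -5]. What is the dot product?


Element-wise products:
5 * 5 = 25
-2 * 5 = -10
-2 * -5 = 10
Sum = 25 + -10 + 10
= 25

25


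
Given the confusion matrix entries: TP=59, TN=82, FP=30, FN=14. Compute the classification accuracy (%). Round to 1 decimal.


Accuracy = (TP + TN) / (TP + TN + FP + FN) * 100
= (59 + 82) / (59 + 82 + 30 + 14)
= 141 / 185
= 0.7622
= 76.2%

76.2


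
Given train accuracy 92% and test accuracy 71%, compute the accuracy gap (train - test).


Gap = train_accuracy - test_accuracy
= 92 - 71
= 21%
This large gap strongly indicates overfitting.

21


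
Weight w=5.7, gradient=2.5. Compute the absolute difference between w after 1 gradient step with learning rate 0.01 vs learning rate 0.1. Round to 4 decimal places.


With lr=0.01: w_new = 5.7 - 0.01 * 2.5 = 5.675
With lr=0.1: w_new = 5.7 - 0.1 * 2.5 = 5.45
Absolute difference = |5.675 - 5.45|
= 0.2250

0.2250


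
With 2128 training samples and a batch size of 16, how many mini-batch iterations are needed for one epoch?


Iterations per epoch = dataset_size / batch_size
= 2128 / 16
= 133

133


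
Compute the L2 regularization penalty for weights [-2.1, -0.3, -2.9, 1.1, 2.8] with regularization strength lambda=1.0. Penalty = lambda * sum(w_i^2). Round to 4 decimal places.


Squaring each weight:
(-2.1)^2 = 4.41
(-0.3)^2 = 0.09
(-2.9)^2 = 8.41
1.1^2 = 1.21
2.8^2 = 7.84
Sum of squares = 21.96
Penalty = 1.0 * 21.96 = 21.9600

21.9600


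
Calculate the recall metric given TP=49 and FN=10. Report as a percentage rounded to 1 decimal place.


Recall = TP / (TP + FN) * 100
= 49 / (49 + 10)
= 49 / 59
= 0.8305
= 83.1%

83.1


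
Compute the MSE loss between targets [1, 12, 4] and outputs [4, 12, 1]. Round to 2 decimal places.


Differences: [-3, 0, 3]
Squared errors: [9, 0, 9]
Sum of squared errors = 18
MSE = 18 / 3 = 6.00

6.00


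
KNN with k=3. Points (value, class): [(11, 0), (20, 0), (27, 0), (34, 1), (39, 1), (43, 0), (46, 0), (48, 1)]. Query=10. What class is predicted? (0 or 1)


Distances from query 10:
Point 11 (class 0): distance = 1
Point 20 (class 0): distance = 10
Point 27 (class 0): distance = 17
K=3 nearest neighbors: classes = [0, 0, 0]
Votes for class 1: 0 / 3
Majority vote => class 0

0


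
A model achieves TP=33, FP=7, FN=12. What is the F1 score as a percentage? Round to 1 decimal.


Precision = TP / (TP + FP) = 33 / 40 = 0.825
Recall = TP / (TP + FN) = 33 / 45 = 0.7333
F1 = 2 * P * R / (P + R)
= 2 * 0.825 * 0.7333 / (0.825 + 0.7333)
= 1.21 / 1.5583
= 0.7765
As percentage: 77.6%

77.6


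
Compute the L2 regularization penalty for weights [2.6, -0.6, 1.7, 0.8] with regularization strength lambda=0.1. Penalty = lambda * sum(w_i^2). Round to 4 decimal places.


Squaring each weight:
2.6^2 = 6.76
(-0.6)^2 = 0.36
1.7^2 = 2.89
0.8^2 = 0.64
Sum of squares = 10.65
Penalty = 0.1 * 10.65 = 1.0650

1.0650


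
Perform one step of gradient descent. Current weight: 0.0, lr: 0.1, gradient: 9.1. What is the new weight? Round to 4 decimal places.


w_new = w_old - lr * gradient
= 0.0 - 0.1 * 9.1
= 0.0 - (0.91)
= -0.9100

-0.9100


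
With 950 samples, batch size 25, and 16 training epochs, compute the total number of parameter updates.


Iterations per epoch = 950 / 25 = 38
Total updates = iterations_per_epoch * epochs
= 38 * 16
= 608

608


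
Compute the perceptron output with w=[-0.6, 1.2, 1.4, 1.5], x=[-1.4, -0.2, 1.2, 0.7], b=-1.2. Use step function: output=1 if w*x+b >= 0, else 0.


z = w . x + b
= -0.6*-1.4 + 1.2*-0.2 + 1.4*1.2 + 1.5*0.7 + -1.2
= 0.84 + -0.24 + 1.68 + 1.05 + -1.2
= 3.33 + -1.2
= 2.13
Since z = 2.13 >= 0, output = 1

1


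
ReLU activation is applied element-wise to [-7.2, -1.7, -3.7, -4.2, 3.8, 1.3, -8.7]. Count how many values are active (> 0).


ReLU(x) = max(0, x) for each element:
ReLU(-7.2) = 0
ReLU(-1.7) = 0
ReLU(-3.7) = 0
ReLU(-4.2) = 0
ReLU(3.8) = 3.8
ReLU(1.3) = 1.3
ReLU(-8.7) = 0
Active neurons (>0): 2

2


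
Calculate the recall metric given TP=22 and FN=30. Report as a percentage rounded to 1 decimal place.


Recall = TP / (TP + FN) * 100
= 22 / (22 + 30)
= 22 / 52
= 0.4231
= 42.3%

42.3


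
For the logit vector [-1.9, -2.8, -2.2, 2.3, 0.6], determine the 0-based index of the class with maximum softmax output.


Softmax is a monotonic transformation, so it preserves the argmax.
We need to find the index of the maximum logit.
Index 0: -1.9
Index 1: -2.8
Index 2: -2.2
Index 3: 2.3
Index 4: 0.6
Maximum logit = 2.3 at index 3

3


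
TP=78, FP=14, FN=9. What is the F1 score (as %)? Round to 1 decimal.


Precision = TP / (TP + FP) = 78 / 92 = 0.8478
Recall = TP / (TP + FN) = 78 / 87 = 0.8966
F1 = 2 * P * R / (P + R)
= 2 * 0.8478 * 0.8966 / (0.8478 + 0.8966)
= 1.5202 / 1.7444
= 0.8715
As percentage: 87.2%

87.2


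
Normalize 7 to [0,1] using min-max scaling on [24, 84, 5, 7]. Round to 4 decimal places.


Min = 5, Max = 84
Range = 84 - 5 = 79
Scaled = (x - min) / (max - min)
= (7 - 5) / 79
= 2 / 79
= 0.0253

0.0253


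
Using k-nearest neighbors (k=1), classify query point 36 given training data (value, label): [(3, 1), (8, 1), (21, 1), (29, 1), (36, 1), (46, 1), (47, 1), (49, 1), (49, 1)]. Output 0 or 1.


Distances from query 36:
Point 36 (class 1): distance = 0
K=1 nearest neighbors: classes = [1]
Votes for class 1: 1 / 1
Majority vote => class 1

1


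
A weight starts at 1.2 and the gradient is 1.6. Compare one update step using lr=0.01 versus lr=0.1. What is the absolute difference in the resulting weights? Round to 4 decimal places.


With lr=0.01: w_new = 1.2 - 0.01 * 1.6 = 1.184
With lr=0.1: w_new = 1.2 - 0.1 * 1.6 = 1.04
Absolute difference = |1.184 - 1.04|
= 0.1440

0.1440


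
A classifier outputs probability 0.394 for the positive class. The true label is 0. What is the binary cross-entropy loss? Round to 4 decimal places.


For y=0: Loss = -log(1-p)
= -log(1 - 0.394)
= -log(0.606)
= -(-0.5009)
= 0.5009

0.5009


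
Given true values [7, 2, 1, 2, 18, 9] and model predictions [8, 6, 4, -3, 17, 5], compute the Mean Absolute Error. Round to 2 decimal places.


Absolute errors: [1, 4, 3, 5, 1, 4]
Sum of absolute errors = 18
MAE = 18 / 6 = 3.00

3.00


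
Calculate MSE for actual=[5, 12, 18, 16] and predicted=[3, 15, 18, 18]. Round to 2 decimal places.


Differences: [2, -3, 0, -2]
Squared errors: [4, 9, 0, 4]
Sum of squared errors = 17
MSE = 17 / 4 = 4.25

4.25


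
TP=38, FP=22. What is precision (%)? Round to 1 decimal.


Precision = TP / (TP + FP) * 100
= 38 / (38 + 22)
= 38 / 60
= 0.6333
= 63.3%

63.3


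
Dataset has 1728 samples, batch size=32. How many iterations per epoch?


Iterations per epoch = dataset_size / batch_size
= 1728 / 32
= 54

54


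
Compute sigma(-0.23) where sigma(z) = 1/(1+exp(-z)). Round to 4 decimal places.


sigmoid(z) = 1 / (1 + exp(-z))
exp(-(-0.23)) = exp(0.23) = 1.2586
1 + 1.2586 = 2.2586
1 / 2.2586 = 0.4428

0.4428


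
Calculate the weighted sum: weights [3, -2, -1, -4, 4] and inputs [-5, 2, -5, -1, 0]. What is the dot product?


Element-wise products:
3 * -5 = -15
-2 * 2 = -4
-1 * -5 = 5
-4 * -1 = 4
4 * 0 = 0
Sum = -15 + -4 + 5 + 4 + 0
= -10

-10


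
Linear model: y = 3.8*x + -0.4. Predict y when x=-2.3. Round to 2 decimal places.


y = 3.8 * -2.3 + (-0.4)
= -8.74 + (-0.4)
= -9.14

-9.14


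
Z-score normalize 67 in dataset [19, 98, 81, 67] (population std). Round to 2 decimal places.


Mean = (19 + 98 + 81 + 67) / 4 = 66.25
Variance = sum((x_i - mean)^2) / n = 864.6875
Std = sqrt(864.6875) = 29.4056
Z = (x - mean) / std
= (67 - 66.25) / 29.4056
= 0.75 / 29.4056
= 0.03

0.03


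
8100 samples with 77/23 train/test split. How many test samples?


Train samples = 8100 * 77% = 6237
Test samples = 8100 - 6237
= 1863

1863


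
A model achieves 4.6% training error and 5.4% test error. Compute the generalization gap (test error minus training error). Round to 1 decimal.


Generalization gap = test_error - train_error
= 5.4 - 4.6
= 0.8%
A small gap suggests good generalization.

0.8


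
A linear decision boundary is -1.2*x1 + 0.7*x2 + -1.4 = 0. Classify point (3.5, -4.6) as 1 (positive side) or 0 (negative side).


Compute -1.2 * 3.5 + 0.7 * -4.6 + -1.4
= -4.2 + -3.22 + -1.4
= -8.82
Since -8.82 < 0, the point is on the negative side.

0


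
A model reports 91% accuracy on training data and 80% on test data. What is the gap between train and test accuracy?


Gap = train_accuracy - test_accuracy
= 91 - 80
= 11%
This gap suggests the model is overfitting.

11


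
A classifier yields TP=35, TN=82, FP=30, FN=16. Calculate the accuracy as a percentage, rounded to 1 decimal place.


Accuracy = (TP + TN) / (TP + TN + FP + FN) * 100
= (35 + 82) / (35 + 82 + 30 + 16)
= 117 / 163
= 0.7178
= 71.8%

71.8


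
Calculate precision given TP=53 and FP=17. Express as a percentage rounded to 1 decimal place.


Precision = TP / (TP + FP) * 100
= 53 / (53 + 17)
= 53 / 70
= 0.7571
= 75.7%

75.7


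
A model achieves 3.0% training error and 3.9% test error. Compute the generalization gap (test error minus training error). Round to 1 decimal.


Generalization gap = test_error - train_error
= 3.9 - 3.0
= 0.9%
A small gap suggests good generalization.

0.9


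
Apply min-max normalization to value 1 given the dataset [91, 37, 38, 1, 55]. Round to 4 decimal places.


Min = 1, Max = 91
Range = 91 - 1 = 90
Scaled = (x - min) / (max - min)
= (1 - 1) / 90
= 0 / 90
= 0.0000

0.0000


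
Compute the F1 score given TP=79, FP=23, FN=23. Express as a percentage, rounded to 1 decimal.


Precision = TP / (TP + FP) = 79 / 102 = 0.7745
Recall = TP / (TP + FN) = 79 / 102 = 0.7745
F1 = 2 * P * R / (P + R)
= 2 * 0.7745 * 0.7745 / (0.7745 + 0.7745)
= 1.1997 / 1.549
= 0.7745
As percentage: 77.5%

77.5


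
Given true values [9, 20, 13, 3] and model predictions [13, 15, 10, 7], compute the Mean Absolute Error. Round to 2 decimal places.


Absolute errors: [4, 5, 3, 4]
Sum of absolute errors = 16
MAE = 16 / 4 = 4.00

4.00


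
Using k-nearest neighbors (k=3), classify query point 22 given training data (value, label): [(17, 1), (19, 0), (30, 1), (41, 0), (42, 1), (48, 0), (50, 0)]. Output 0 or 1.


Distances from query 22:
Point 19 (class 0): distance = 3
Point 17 (class 1): distance = 5
Point 30 (class 1): distance = 8
K=3 nearest neighbors: classes = [0, 1, 1]
Votes for class 1: 2 / 3
Majority vote => class 1

1


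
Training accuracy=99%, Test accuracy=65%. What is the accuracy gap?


Gap = train_accuracy - test_accuracy
= 99 - 65
= 34%
This large gap strongly indicates overfitting.

34


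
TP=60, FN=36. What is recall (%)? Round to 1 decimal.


Recall = TP / (TP + FN) * 100
= 60 / (60 + 36)
= 60 / 96
= 0.625
= 62.5%

62.5


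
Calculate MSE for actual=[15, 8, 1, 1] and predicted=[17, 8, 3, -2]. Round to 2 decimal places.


Differences: [-2, 0, -2, 3]
Squared errors: [4, 0, 4, 9]
Sum of squared errors = 17
MSE = 17 / 4 = 4.25

4.25


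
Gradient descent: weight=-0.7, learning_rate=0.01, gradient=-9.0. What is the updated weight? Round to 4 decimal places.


w_new = w_old - lr * gradient
= -0.7 - 0.01 * -9.0
= -0.7 - (-0.09)
= -0.6100

-0.6100


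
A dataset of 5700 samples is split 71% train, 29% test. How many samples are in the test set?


Train samples = 5700 * 71% = 4047
Test samples = 5700 - 4047
= 1653

1653


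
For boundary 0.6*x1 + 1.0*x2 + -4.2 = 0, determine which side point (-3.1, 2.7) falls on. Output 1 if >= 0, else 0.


Compute 0.6 * -3.1 + 1.0 * 2.7 + -4.2
= -1.86 + 2.7 + -4.2
= -3.36
Since -3.36 < 0, the point is on the negative side.

0


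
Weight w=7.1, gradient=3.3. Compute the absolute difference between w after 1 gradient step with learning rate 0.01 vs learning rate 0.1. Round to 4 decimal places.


With lr=0.01: w_new = 7.1 - 0.01 * 3.3 = 7.067
With lr=0.1: w_new = 7.1 - 0.1 * 3.3 = 6.77
Absolute difference = |7.067 - 6.77|
= 0.2970

0.2970


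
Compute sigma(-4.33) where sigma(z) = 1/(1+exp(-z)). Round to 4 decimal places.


sigmoid(z) = 1 / (1 + exp(-z))
exp(-(-4.33)) = exp(4.33) = 75.9443
1 + 75.9443 = 76.9443
1 / 76.9443 = 0.0130

0.0130


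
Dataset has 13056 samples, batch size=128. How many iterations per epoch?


Iterations per epoch = dataset_size / batch_size
= 13056 / 128
= 102

102


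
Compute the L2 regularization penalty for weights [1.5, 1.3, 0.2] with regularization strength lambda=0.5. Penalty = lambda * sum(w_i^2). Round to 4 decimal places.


Squaring each weight:
1.5^2 = 2.25
1.3^2 = 1.69
0.2^2 = 0.04
Sum of squares = 3.98
Penalty = 0.5 * 3.98 = 1.9900

1.9900


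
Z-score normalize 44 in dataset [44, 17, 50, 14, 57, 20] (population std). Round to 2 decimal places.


Mean = (44 + 17 + 50 + 14 + 57 + 20) / 6 = 33.6667
Variance = sum((x_i - mean)^2) / n = 294.8889
Std = sqrt(294.8889) = 17.1723
Z = (x - mean) / std
= (44 - 33.6667) / 17.1723
= 10.3333 / 17.1723
= 0.60

0.60


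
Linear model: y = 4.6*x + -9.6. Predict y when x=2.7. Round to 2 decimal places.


y = 4.6 * 2.7 + (-9.6)
= 12.42 + (-9.6)
= 2.82

2.82


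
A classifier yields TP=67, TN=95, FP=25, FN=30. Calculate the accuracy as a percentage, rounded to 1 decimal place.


Accuracy = (TP + TN) / (TP + TN + FP + FN) * 100
= (67 + 95) / (67 + 95 + 25 + 30)
= 162 / 217
= 0.7465
= 74.7%

74.7


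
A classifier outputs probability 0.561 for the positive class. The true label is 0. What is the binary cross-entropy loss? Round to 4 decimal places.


For y=0: Loss = -log(1-p)
= -log(1 - 0.561)
= -log(0.439)
= -(-0.8233)
= 0.8233

0.8233


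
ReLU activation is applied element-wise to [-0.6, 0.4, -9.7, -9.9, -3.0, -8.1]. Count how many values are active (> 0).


ReLU(x) = max(0, x) for each element:
ReLU(-0.6) = 0
ReLU(0.4) = 0.4
ReLU(-9.7) = 0
ReLU(-9.9) = 0
ReLU(-3.0) = 0
ReLU(-8.1) = 0
Active neurons (>0): 1

1


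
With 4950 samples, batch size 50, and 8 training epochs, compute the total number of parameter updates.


Iterations per epoch = 4950 / 50 = 99
Total updates = iterations_per_epoch * epochs
= 99 * 8
= 792

792


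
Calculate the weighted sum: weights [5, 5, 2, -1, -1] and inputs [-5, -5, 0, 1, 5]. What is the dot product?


Element-wise products:
5 * -5 = -25
5 * -5 = -25
2 * 0 = 0
-1 * 1 = -1
-1 * 5 = -5
Sum = -25 + -25 + 0 + -1 + -5
= -56

-56


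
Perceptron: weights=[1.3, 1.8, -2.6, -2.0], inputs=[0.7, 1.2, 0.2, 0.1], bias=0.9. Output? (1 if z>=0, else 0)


z = w . x + b
= 1.3*0.7 + 1.8*1.2 + -2.6*0.2 + -2.0*0.1 + 0.9
= 0.91 + 2.16 + -0.52 + -0.2 + 0.9
= 2.35 + 0.9
= 3.25
Since z = 3.25 >= 0, output = 1

1


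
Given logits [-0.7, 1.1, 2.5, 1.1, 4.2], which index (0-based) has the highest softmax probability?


Softmax is a monotonic transformation, so it preserves the argmax.
We need to find the index of the maximum logit.
Index 0: -0.7
Index 1: 1.1
Index 2: 2.5
Index 3: 1.1
Index 4: 4.2
Maximum logit = 4.2 at index 4

4


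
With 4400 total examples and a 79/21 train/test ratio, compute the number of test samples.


Train samples = 4400 * 79% = 3476
Test samples = 4400 - 3476
= 924

924


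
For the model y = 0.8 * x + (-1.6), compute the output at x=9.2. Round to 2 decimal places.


y = 0.8 * 9.2 + (-1.6)
= 7.36 + (-1.6)
= 5.76

5.76


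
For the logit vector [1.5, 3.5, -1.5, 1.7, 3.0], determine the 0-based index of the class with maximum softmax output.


Softmax is a monotonic transformation, so it preserves the argmax.
We need to find the index of the maximum logit.
Index 0: 1.5
Index 1: 3.5
Index 2: -1.5
Index 3: 1.7
Index 4: 3.0
Maximum logit = 3.5 at index 1

1


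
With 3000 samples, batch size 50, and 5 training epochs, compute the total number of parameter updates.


Iterations per epoch = 3000 / 50 = 60
Total updates = iterations_per_epoch * epochs
= 60 * 5
= 300

300


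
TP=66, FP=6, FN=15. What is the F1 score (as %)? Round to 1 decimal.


Precision = TP / (TP + FP) = 66 / 72 = 0.9167
Recall = TP / (TP + FN) = 66 / 81 = 0.8148
F1 = 2 * P * R / (P + R)
= 2 * 0.9167 * 0.8148 / (0.9167 + 0.8148)
= 1.4938 / 1.7315
= 0.8627
As percentage: 86.3%

86.3


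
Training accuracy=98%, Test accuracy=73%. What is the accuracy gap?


Gap = train_accuracy - test_accuracy
= 98 - 73
= 25%
This large gap strongly indicates overfitting.

25


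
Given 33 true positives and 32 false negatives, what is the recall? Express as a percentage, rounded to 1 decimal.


Recall = TP / (TP + FN) * 100
= 33 / (33 + 32)
= 33 / 65
= 0.5077
= 50.8%

50.8


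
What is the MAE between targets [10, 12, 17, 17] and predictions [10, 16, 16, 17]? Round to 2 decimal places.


Absolute errors: [0, 4, 1, 0]
Sum of absolute errors = 5
MAE = 5 / 4 = 1.25

1.25


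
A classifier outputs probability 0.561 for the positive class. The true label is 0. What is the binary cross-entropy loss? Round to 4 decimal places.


For y=0: Loss = -log(1-p)
= -log(1 - 0.561)
= -log(0.439)
= -(-0.8233)
= 0.8233

0.8233


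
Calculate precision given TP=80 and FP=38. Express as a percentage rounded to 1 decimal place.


Precision = TP / (TP + FP) * 100
= 80 / (80 + 38)
= 80 / 118
= 0.678
= 67.8%

67.8


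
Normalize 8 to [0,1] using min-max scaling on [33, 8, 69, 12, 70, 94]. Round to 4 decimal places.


Min = 8, Max = 94
Range = 94 - 8 = 86
Scaled = (x - min) / (max - min)
= (8 - 8) / 86
= 0 / 86
= 0.0000

0.0000


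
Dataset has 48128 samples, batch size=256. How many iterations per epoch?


Iterations per epoch = dataset_size / batch_size
= 48128 / 256
= 188

188


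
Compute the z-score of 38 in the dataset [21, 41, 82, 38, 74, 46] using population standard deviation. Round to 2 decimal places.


Mean = (21 + 41 + 82 + 38 + 74 + 46) / 6 = 50.3333
Variance = sum((x_i - mean)^2) / n = 446.8889
Std = sqrt(446.8889) = 21.1397
Z = (x - mean) / std
= (38 - 50.3333) / 21.1397
= -12.3333 / 21.1397
= -0.58

-0.58


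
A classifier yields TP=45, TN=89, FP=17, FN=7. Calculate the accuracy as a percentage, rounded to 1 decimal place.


Accuracy = (TP + TN) / (TP + TN + FP + FN) * 100
= (45 + 89) / (45 + 89 + 17 + 7)
= 134 / 158
= 0.8481
= 84.8%

84.8


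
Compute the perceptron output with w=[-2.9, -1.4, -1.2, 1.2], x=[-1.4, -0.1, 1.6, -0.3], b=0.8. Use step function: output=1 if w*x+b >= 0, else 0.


z = w . x + b
= -2.9*-1.4 + -1.4*-0.1 + -1.2*1.6 + 1.2*-0.3 + 0.8
= 4.06 + 0.14 + -1.92 + -0.36 + 0.8
= 1.92 + 0.8
= 2.72
Since z = 2.72 >= 0, output = 1

1


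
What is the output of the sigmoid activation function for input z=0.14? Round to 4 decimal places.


sigmoid(z) = 1 / (1 + exp(-z))
exp(-(0.14)) = exp(-0.14) = 0.8694
1 + 0.8694 = 1.8694
1 / 1.8694 = 0.5349

0.5349
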